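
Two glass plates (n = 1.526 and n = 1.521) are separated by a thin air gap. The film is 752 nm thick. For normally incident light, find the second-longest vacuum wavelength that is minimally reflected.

Top surface (1.526 → 1.0): reflection off a lower-index medium gives no phase shift.
At the lower boundary (n = 1.0 to n = 1.521) the reflected ray undergoes a half-wave phase shift.
Net: one phase inversion between the two reflected rays.
With one net inversion, destructive interference in reflection requires 2 n t = m λ.
λ = 2 n t / m. The second-longest wavelength is m = 2: λ = 2 × 1.0 × 752 / 2.00 = 752 nm.

752 nm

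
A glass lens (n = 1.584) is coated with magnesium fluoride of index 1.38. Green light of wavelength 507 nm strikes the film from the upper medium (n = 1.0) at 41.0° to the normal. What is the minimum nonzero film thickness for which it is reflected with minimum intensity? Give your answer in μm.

0.104 μm

Top surface (1.0 → 1.38): reflection off a higher-index medium gives a half-wave phase shift.
Bottom surface (1.38 → 1.584): reflection off a higher-index medium gives a half-wave phase shift.
Zero or two π shifts → no net half-wave offset.
With no net inversion, destructive interference in reflection requires 2 n t cos θ_r = (m + ½) λ.
Snell's law: 1.0 sin 41.0° = 1.38 sin θ_r → sin θ_r = 0.475, cos θ_r = 0.880.
Minimum at m = 0: t = λ / (4 n cos θ_r) = 507 / (4 × 1.38 × 0.880) = 104 nm.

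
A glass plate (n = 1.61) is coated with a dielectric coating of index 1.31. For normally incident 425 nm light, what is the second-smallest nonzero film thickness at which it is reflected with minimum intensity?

Ray reflecting at the top interface goes from n = 1.0 toward n = 1.31: a half-wave phase shift.
Bottom surface (1.31 → 1.61): reflection off a higher-index medium gives a half-wave phase shift.
Net: no relative phase inversion (both shifts match).
For weak reflection here: 2 n t = (m + ½) λ.
The second-smallest nonzero thickness corresponds to m = 1: t = (m + ½) λ / (2 n) = 1.50 × 425 / (2 × 1.31) = 243 nm.

243 nm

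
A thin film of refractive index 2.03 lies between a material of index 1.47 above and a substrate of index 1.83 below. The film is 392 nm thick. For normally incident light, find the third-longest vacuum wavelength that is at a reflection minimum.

531 nm

Top surface (1.47 → 2.03): reflection off a higher-index medium gives a half-wave phase shift.
Ray reflecting at the bottom interface goes from n = 2.03 toward n = 1.83: no phase shift.
The two reflections differ by half a wavelength.
For weak reflection here: 2 n t = m λ.
λ = 2 n t / m. The third-longest wavelength is m = 3: λ = 2 × 2.03 × 392 / 3.00 = 531 nm.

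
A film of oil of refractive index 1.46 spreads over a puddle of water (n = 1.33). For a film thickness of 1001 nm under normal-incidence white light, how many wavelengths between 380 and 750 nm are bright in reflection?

At the upper boundary (n = 1.0 to n = 1.46) the reflected ray undergoes a half-wave phase shift.
Bottom surface (1.46 → 1.33): reflection off a lower-index medium gives no phase shift.
Net: one phase inversion between the two reflected rays.
So the condition for constructive reflection is 2 n t = (m + ½) λ.
λ = 2 n t / (m + ½) = 2923 / (m + ½) nm.
m=3: 835 nm (IR); m=4: 650 nm (visible); m=5: 531 nm (visible); m=6: 450 nm (visible); m=7: 390 nm (visible); m=8: 344 nm (UV).

4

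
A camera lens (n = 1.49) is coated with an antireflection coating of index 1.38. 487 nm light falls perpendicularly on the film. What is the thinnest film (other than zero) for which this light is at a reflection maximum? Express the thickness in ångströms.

Top surface (1.0 → 1.38): reflection off a higher-index medium gives a half-wave phase shift.
Ray reflecting at the bottom interface goes from n = 1.38 toward n = 1.49: a half-wave phase shift.
Zero or two π shifts → no net half-wave offset.
So the condition for constructive reflection is 2 n t = m λ.
Minimum nonzero at m = 1: t = λ / (2 n) = 487 / (2 × 1.38) = 176 nm.

1764 Å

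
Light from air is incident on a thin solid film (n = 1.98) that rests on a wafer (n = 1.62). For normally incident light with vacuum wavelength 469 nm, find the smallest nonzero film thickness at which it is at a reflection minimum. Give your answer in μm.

At the upper boundary (n = 1.0 to n = 1.98) the reflected ray undergoes a half-wave phase shift.
At the lower boundary (n = 1.98 to n = 1.62) the reflected ray undergoes no phase shift.
Exactly one π shift → a net half-wave offset.
For weak reflection here: 2 n t = m λ.
Minimum nonzero at m = 1: t = λ / (2 n) = 469 / (2 × 1.98) = 118 nm.

0.118 μm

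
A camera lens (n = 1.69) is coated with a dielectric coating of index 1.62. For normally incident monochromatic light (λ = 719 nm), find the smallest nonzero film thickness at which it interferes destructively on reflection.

Ray reflecting at the top interface goes from n = 1.0 toward n = 1.62: a half-wave phase shift.
At the lower boundary (n = 1.62 to n = 1.69) the reflected ray undergoes a half-wave phase shift.
Net: no relative phase inversion (both shifts match).
With no net inversion, destructive interference in reflection requires 2 n t = (m + ½) λ.
Minimum at m = 0: t = λ / (4 n) = 719 / (4 × 1.62) = 111 nm.

111 nm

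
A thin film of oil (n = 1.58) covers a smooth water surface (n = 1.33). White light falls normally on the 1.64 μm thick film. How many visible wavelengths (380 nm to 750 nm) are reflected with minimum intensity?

7

Ray reflecting at the top interface goes from n = 1.0 toward n = 1.58: a half-wave phase shift.
At the lower boundary (n = 1.58 to n = 1.33) the reflected ray undergoes no phase shift.
Exactly one π shift → a net half-wave offset.
So the condition for destructive reflection is 2 n t = m λ.
λ = 2 n t / m = 5182 / m nm.
m=6: 864 nm (IR); m=7: 740 nm (visible); m=8: 648 nm (visible); m=9: 576 nm (visible); m=10: 518 nm (visible); m=11: 471 nm (visible); m=12: 432 nm (visible); m=13: 399 nm (visible); m=14: 370 nm (UV).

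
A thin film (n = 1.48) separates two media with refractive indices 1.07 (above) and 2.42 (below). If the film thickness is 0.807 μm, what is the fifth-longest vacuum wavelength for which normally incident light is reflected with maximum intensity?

478 nm

Top surface (1.07 → 1.48): reflection off a higher-index medium gives a half-wave phase shift.
At the lower boundary (n = 1.48 to n = 2.42) the reflected ray undergoes a half-wave phase shift.
Net: no relative phase inversion (both shifts match).
With no net inversion, constructive interference in reflection requires 2 n t = m λ.
λ = 2 n t / m. The fifth-longest wavelength is m = 5: λ = 2 × 1.48 × 807 / 5.00 = 478 nm.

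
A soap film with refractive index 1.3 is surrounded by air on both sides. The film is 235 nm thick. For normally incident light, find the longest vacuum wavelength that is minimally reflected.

611 nm

At the upper boundary (n = 1.0 to n = 1.3) the reflected ray undergoes a half-wave phase shift.
Bottom surface (1.3 → 1.0): reflection off a lower-index medium gives no phase shift.
The two reflections differ by half a wavelength.
So the condition for destructive reflection is 2 n t = m λ.
λ = 2 n t / m. The longest wavelength is m = 1: λ = 2 × 1.3 × 235 / 1.00 = 611 nm.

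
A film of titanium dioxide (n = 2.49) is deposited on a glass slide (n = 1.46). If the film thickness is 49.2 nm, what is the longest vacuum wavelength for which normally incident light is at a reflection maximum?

At the upper boundary (n = 1.0 to n = 2.49) the reflected ray undergoes a half-wave phase shift.
At the lower boundary (n = 2.49 to n = 1.46) the reflected ray undergoes no phase shift.
Exactly one π shift → a net half-wave offset.
For bright reflection here: 2 n t = (m + ½) λ.
λ = 2 n t / (m + ½). The longest wavelength is m = 0: λ = 2 × 2.49 × 49.2 / 0.500 = 490 nm.

490 nm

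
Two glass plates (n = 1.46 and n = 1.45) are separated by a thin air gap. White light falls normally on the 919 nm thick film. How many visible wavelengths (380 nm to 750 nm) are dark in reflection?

2

Ray reflecting at the top interface goes from n = 1.46 toward n = 1.0: no phase shift.
At the lower boundary (n = 1.0 to n = 1.45) the reflected ray undergoes a half-wave phase shift.
The two reflections differ by half a wavelength.
For weak reflection here: 2 n t = m λ.
λ = 2 n t / m = 1838 / m nm.
m=2: 919 nm (IR); m=3: 613 nm (visible); m=4: 460 nm (visible); m=5: 368 nm (UV).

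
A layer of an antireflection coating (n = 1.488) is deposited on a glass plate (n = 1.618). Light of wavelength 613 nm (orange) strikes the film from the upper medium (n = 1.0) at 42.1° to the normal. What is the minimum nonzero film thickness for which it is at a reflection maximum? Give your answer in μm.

0.231 μm

Ray reflecting at the top interface goes from n = 1.0 toward n = 1.488: a half-wave phase shift.
Ray reflecting at the bottom interface goes from n = 1.488 toward n = 1.618: a half-wave phase shift.
The two reflections carry the same phase change, so no net offset.
With no net inversion, constructive interference in reflection requires 2 n t cos θ_r = m λ.
Snell's law: 1.0 sin 42.1° = 1.488 sin θ_r → sin θ_r = 0.451, cos θ_r = 0.893.
Minimum nonzero at m = 1: t = λ / (2 n cos θ_r) = 613 / (2 × 1.488 × 0.893) = 231 nm.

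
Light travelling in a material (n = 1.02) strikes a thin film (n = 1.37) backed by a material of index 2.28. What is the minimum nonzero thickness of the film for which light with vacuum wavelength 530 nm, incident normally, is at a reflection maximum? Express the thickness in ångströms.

1934 Å

Top surface (1.02 → 1.37): reflection off a higher-index medium gives a half-wave phase shift.
At the lower boundary (n = 1.37 to n = 2.28) the reflected ray undergoes a half-wave phase shift.
Net: no relative phase inversion (both shifts match).
So the condition for constructive reflection is 2 n t = m λ.
Minimum nonzero at m = 1: t = λ / (2 n) = 530 / (2 × 1.37) = 193 nm.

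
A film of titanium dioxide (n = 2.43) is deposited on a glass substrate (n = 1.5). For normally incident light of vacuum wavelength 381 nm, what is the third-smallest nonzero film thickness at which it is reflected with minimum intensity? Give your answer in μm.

At the upper boundary (n = 1.0 to n = 2.43) the reflected ray undergoes a half-wave phase shift.
At the lower boundary (n = 2.43 to n = 1.5) the reflected ray undergoes no phase shift.
The two reflections differ by half a wavelength.
So the condition for destructive reflection is 2 n t = m λ.
The third-smallest nonzero thickness corresponds to m = 3: t = m λ / (2 n) = 3.00 × 381 / (2 × 2.43) = 235 nm.

0.235 μm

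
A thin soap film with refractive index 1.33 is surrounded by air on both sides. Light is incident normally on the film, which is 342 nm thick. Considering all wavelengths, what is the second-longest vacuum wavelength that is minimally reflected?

Ray reflecting at the top interface goes from n = 1.0 toward n = 1.33: a half-wave phase shift.
Bottom surface (1.33 → 1.0): reflection off a lower-index medium gives no phase shift.
Net: one phase inversion between the two reflected rays.
With one net inversion, destructive interference in reflection requires 2 n t = m λ.
λ = 2 n t / m. The second-longest wavelength is m = 2: λ = 2 × 1.33 × 342 / 2.00 = 455 nm.

455 nm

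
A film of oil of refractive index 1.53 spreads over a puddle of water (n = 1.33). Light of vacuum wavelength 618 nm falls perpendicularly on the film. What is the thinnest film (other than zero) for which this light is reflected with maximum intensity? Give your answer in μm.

Ray reflecting at the top interface goes from n = 1.0 toward n = 1.53: a half-wave phase shift.
Bottom surface (1.53 → 1.33): reflection off a lower-index medium gives no phase shift.
Exactly one π shift → a net half-wave offset.
With one net inversion, constructive interference in reflection requires 2 n t = (m + ½) λ.
Minimum at m = 0: t = λ / (4 n) = 618 / (4 × 1.53) = 101 nm.

0.101 μm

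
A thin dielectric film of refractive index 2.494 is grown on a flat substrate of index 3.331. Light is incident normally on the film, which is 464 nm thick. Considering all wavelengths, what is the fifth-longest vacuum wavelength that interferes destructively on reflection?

Ray reflecting at the top interface goes from n = 1.0 toward n = 2.494: a half-wave phase shift.
At the lower boundary (n = 2.494 to n = 3.331) the reflected ray undergoes a half-wave phase shift.
The two reflections carry the same phase change, so no net offset.
For minimum reflection here: 2 n t = (m + ½) λ.
λ = 2 n t / (m + ½). The fifth-longest wavelength is m = 4: λ = 2 × 2.494 × 464 / 4.50 = 514 nm.

514 nm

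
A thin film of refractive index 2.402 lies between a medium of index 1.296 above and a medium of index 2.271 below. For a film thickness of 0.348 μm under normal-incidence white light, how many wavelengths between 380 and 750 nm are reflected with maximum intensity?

2

At the upper boundary (n = 1.296 to n = 2.402) the reflected ray undergoes a half-wave phase shift.
Bottom surface (2.402 → 2.271): reflection off a lower-index medium gives no phase shift.
Net: one phase inversion between the two reflected rays.
For strong reflection here: 2 n t = (m + ½) λ.
λ = 2 n t / (m + ½) = 1672 / (m + ½) nm.
m=1: 1115 nm (IR); m=2: 669 nm (visible); m=3: 478 nm (visible); m=4: 372 nm (UV).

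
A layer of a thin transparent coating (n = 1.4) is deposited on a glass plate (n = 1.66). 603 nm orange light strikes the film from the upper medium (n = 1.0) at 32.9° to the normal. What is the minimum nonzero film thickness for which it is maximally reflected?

Top surface (1.0 → 1.4): reflection off a higher-index medium gives a half-wave phase shift.
At the lower boundary (n = 1.4 to n = 1.66) the reflected ray undergoes a half-wave phase shift.
Net: no relative phase inversion (both shifts match).
With no net inversion, constructive interference in reflection requires 2 n t cos θ_r = m λ.
Snell's law: 1.0 sin 32.9° = 1.4 sin θ_r → sin θ_r = 0.388, cos θ_r = 0.922.
Minimum nonzero at m = 1: t = λ / (2 n cos θ_r) = 603 / (2 × 1.4 × 0.922) = 234 nm.

234 nm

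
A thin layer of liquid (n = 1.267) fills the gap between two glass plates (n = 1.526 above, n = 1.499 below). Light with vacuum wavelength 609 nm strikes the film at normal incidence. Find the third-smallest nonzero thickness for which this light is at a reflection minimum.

Ray reflecting at the top interface goes from n = 1.526 toward n = 1.267: no phase shift.
At the lower boundary (n = 1.267 to n = 1.499) the reflected ray undergoes a half-wave phase shift.
The two reflections differ by half a wavelength.
So the condition for destructive reflection is 2 n t = m λ.
The third-smallest nonzero thickness corresponds to m = 3: t = m λ / (2 n) = 3.00 × 609 / (2 × 1.267) = 721 nm.

721 nm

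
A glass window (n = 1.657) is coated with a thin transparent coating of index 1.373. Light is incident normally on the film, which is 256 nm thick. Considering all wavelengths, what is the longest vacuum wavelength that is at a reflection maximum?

Ray reflecting at the top interface goes from n = 1.0 toward n = 1.373: a half-wave phase shift.
Bottom surface (1.373 → 1.657): reflection off a higher-index medium gives a half-wave phase shift.
Net: no relative phase inversion (both shifts match).
With no net inversion, constructive interference in reflection requires 2 n t = m λ.
λ = 2 n t / m. The longest wavelength is m = 1: λ = 2 × 1.373 × 256 / 1.00 = 703 nm.

703 nm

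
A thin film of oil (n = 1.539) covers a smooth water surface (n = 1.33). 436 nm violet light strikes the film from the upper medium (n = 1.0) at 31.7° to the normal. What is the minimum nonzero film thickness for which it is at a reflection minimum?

Ray reflecting at the top interface goes from n = 1.0 toward n = 1.539: a half-wave phase shift.
Bottom surface (1.539 → 1.33): reflection off a lower-index medium gives no phase shift.
Exactly one π shift → a net half-wave offset.
With one net inversion, destructive interference in reflection requires 2 n t cos θ_r = m λ.
Snell's law: 1.0 sin 31.7° = 1.539 sin θ_r → sin θ_r = 0.341, cos θ_r = 0.940.
Minimum nonzero at m = 1: t = λ / (2 n cos θ_r) = 436 / (2 × 1.539 × 0.940) = 151 nm.

151 nm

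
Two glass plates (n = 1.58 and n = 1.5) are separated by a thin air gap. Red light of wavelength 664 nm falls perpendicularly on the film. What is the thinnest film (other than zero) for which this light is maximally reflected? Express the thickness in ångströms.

Ray reflecting at the top interface goes from n = 1.58 toward n = 1.0: no phase shift.
Ray reflecting at the bottom interface goes from n = 1.0 toward n = 1.5: a half-wave phase shift.
Net: one phase inversion between the two reflected rays.
So the condition for constructive reflection is 2 n t = (m + ½) λ.
Minimum at m = 0: t = λ / (4 n) = 664 / (4 × 1.0) = 166 nm.

1660 Å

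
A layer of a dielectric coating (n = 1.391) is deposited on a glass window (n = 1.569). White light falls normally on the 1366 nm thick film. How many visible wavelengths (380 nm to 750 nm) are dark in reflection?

At the upper boundary (n = 1.0 to n = 1.391) the reflected ray undergoes a half-wave phase shift.
Ray reflecting at the bottom interface goes from n = 1.391 toward n = 1.569: a half-wave phase shift.
The two reflections carry the same phase change, so no net offset.
For weak reflection here: 2 n t = (m + ½) λ.
λ = 2 n t / (m + ½) = 3800 / (m + ½) nm.
m=4: 844 nm (IR); m=5: 691 nm (visible); m=6: 585 nm (visible); m=7: 507 nm (visible); m=8: 447 nm (visible); m=9: 400 nm (visible); m=10: 362 nm (UV).

5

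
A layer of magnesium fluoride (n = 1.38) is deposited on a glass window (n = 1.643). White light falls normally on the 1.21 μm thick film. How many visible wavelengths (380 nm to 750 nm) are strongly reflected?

At the upper boundary (n = 1.0 to n = 1.38) the reflected ray undergoes a half-wave phase shift.
Ray reflecting at the bottom interface goes from n = 1.38 toward n = 1.643: a half-wave phase shift.
The two reflections carry the same phase change, so no net offset.
So the condition for constructive reflection is 2 n t = m λ.
λ = 2 n t / m = 3340 / m nm.
m=4: 835 nm (IR); m=5: 668 nm (visible); m=6: 557 nm (visible); m=7: 477 nm (visible); m=8: 417 nm (visible); m=9: 371 nm (UV).

4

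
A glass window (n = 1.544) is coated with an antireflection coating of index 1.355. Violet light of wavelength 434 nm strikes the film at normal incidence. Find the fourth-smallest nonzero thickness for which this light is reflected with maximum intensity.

Ray reflecting at the top interface goes from n = 1.0 toward n = 1.355: a half-wave phase shift.
At the lower boundary (n = 1.355 to n = 1.544) the reflected ray undergoes a half-wave phase shift.
Zero or two π shifts → no net half-wave offset.
For strong reflection here: 2 n t = m λ.
The fourth-smallest nonzero thickness corresponds to m = 4: t = m λ / (2 n) = 4.00 × 434 / (2 × 1.355) = 641 nm.

641 nm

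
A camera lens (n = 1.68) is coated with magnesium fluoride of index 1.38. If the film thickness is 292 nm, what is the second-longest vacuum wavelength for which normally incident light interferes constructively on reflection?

At the upper boundary (n = 1.0 to n = 1.38) the reflected ray undergoes a half-wave phase shift.
At the lower boundary (n = 1.38 to n = 1.68) the reflected ray undergoes a half-wave phase shift.
The two reflections carry the same phase change, so no net offset.
For maximum reflection here: 2 n t = m λ.
λ = 2 n t / m. The second-longest wavelength is m = 2: λ = 2 × 1.38 × 292 / 2.00 = 403 nm.

403 nm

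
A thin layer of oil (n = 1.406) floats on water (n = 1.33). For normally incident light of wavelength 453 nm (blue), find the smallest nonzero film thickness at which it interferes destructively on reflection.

Ray reflecting at the top interface goes from n = 1.0 toward n = 1.406: a half-wave phase shift.
Ray reflecting at the bottom interface goes from n = 1.406 toward n = 1.33: no phase shift.
Net: one phase inversion between the two reflected rays.
So the condition for destructive reflection is 2 n t = m λ.
Minimum nonzero at m = 1: t = λ / (2 n) = 453 / (2 × 1.406) = 161 nm.

161 nm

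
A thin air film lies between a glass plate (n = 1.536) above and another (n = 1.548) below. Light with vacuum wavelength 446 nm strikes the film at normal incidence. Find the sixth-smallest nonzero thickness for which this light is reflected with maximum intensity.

Top surface (1.536 → 1.0): reflection off a lower-index medium gives no phase shift.
At the lower boundary (n = 1.0 to n = 1.548) the reflected ray undergoes a half-wave phase shift.
Net: one phase inversion between the two reflected rays.
For bright reflection here: 2 n t = (m + ½) λ.
The sixth-smallest nonzero thickness corresponds to m = 5: t = (m + ½) λ / (2 n) = 5.50 × 446 / (2 × 1.0) = 1227 nm.

1227 nm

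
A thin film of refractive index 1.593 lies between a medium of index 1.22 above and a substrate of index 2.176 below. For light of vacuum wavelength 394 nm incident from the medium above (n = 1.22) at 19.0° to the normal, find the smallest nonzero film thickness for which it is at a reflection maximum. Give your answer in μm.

0.128 μm

Ray reflecting at the top interface goes from n = 1.22 toward n = 1.593: a half-wave phase shift.
Ray reflecting at the bottom interface goes from n = 1.593 toward n = 2.176: a half-wave phase shift.
The two reflections carry the same phase change, so no net offset.
So the condition for constructive reflection is 2 n t cos θ_r = m λ.
Snell's law: 1.22 sin 19.0° = 1.593 sin θ_r → sin θ_r = 0.249, cos θ_r = 0.968.
Minimum nonzero at m = 1: t = λ / (2 n cos θ_r) = 394 / (2 × 1.593 × 0.968) = 128 nm.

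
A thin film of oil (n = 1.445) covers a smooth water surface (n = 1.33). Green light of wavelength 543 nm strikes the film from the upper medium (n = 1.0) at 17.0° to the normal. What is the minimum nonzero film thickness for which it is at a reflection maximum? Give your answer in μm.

At the upper boundary (n = 1.0 to n = 1.445) the reflected ray undergoes a half-wave phase shift.
At the lower boundary (n = 1.445 to n = 1.33) the reflected ray undergoes no phase shift.
Exactly one π shift → a net half-wave offset.
With one net inversion, constructive interference in reflection requires 2 n t cos θ_r = (m + ½) λ.
Snell's law: 1.0 sin 17.0° = 1.445 sin θ_r → sin θ_r = 0.202, cos θ_r = 0.979.
Minimum at m = 0: t = λ / (4 n cos θ_r) = 543 / (4 × 1.445 × 0.979) = 95.9 nm.

0.0959 μm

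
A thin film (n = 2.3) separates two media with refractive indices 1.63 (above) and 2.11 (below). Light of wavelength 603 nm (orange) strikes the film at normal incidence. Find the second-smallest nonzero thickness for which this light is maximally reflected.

Top surface (1.63 → 2.3): reflection off a higher-index medium gives a half-wave phase shift.
At the lower boundary (n = 2.3 to n = 2.11) the reflected ray undergoes no phase shift.
Exactly one π shift → a net half-wave offset.
For bright reflection here: 2 n t = (m + ½) λ.
The second-smallest nonzero thickness corresponds to m = 1: t = (m + ½) λ / (2 n) = 1.50 × 603 / (2 × 2.3) = 197 nm.

197 nm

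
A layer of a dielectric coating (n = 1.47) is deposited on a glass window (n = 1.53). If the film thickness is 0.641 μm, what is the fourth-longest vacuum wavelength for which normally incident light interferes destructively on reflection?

Top surface (1.0 → 1.47): reflection off a higher-index medium gives a half-wave phase shift.
Ray reflecting at the bottom interface goes from n = 1.47 toward n = 1.53: a half-wave phase shift.
The two reflections carry the same phase change, so no net offset.
So the condition for destructive reflection is 2 n t = (m + ½) λ.
λ = 2 n t / (m + ½). The fourth-longest wavelength is m = 3: λ = 2 × 1.47 × 641 / 3.50 = 538 nm.

538 nm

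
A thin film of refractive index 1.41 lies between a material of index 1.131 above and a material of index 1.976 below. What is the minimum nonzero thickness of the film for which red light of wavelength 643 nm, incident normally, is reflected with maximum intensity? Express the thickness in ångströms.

2280 Å

Ray reflecting at the top interface goes from n = 1.131 toward n = 1.41: a half-wave phase shift.
At the lower boundary (n = 1.41 to n = 1.976) the reflected ray undergoes a half-wave phase shift.
The two reflections carry the same phase change, so no net offset.
With no net inversion, constructive interference in reflection requires 2 n t = m λ.
Minimum nonzero at m = 1: t = λ / (2 n) = 643 / (2 × 1.41) = 228 nm.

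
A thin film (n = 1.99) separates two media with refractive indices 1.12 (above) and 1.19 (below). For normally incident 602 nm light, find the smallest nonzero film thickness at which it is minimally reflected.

151 nm

Top surface (1.12 → 1.99): reflection off a higher-index medium gives a half-wave phase shift.
At the lower boundary (n = 1.99 to n = 1.19) the reflected ray undergoes no phase shift.
The two reflections differ by half a wavelength.
With one net inversion, destructive interference in reflection requires 2 n t = m λ.
Minimum nonzero at m = 1: t = λ / (2 n) = 602 / (2 × 1.99) = 151 nm.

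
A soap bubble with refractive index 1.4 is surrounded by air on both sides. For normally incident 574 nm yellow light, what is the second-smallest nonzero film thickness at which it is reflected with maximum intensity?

308 nm

Top surface (1.0 → 1.4): reflection off a higher-index medium gives a half-wave phase shift.
Ray reflecting at the bottom interface goes from n = 1.4 toward n = 1.0: no phase shift.
The two reflections differ by half a wavelength.
With one net inversion, constructive interference in reflection requires 2 n t = (m + ½) λ.
The second-smallest nonzero thickness corresponds to m = 1: t = (m + ½) λ / (2 n) = 1.50 × 574 / (2 × 1.4) = 308 nm.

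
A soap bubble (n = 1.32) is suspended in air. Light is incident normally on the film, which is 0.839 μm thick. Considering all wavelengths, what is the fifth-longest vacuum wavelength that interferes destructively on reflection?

443 nm

Top surface (1.0 → 1.32): reflection off a higher-index medium gives a half-wave phase shift.
Ray reflecting at the bottom interface goes from n = 1.32 toward n = 1.0: no phase shift.
The two reflections differ by half a wavelength.
With one net inversion, destructive interference in reflection requires 2 n t = m λ.
λ = 2 n t / m. The fifth-longest wavelength is m = 5: λ = 2 × 1.32 × 839 / 5.00 = 443 nm.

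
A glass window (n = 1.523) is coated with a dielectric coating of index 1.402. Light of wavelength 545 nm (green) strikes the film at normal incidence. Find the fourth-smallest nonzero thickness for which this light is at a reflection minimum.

Ray reflecting at the top interface goes from n = 1.0 toward n = 1.402: a half-wave phase shift.
At the lower boundary (n = 1.402 to n = 1.523) the reflected ray undergoes a half-wave phase shift.
The two reflections carry the same phase change, so no net offset.
For dark reflection here: 2 n t = (m + ½) λ.
The fourth-smallest nonzero thickness corresponds to m = 3: t = (m + ½) λ / (2 n) = 3.50 × 545 / (2 × 1.402) = 680 nm.

680 nm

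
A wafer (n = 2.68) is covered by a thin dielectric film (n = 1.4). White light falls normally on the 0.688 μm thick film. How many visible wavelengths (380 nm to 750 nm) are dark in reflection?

At the upper boundary (n = 1.0 to n = 1.4) the reflected ray undergoes a half-wave phase shift.
Bottom surface (1.4 → 2.68): reflection off a higher-index medium gives a half-wave phase shift.
Net: no relative phase inversion (both shifts match).
For minimum reflection here: 2 n t = (m + ½) λ.
λ = 2 n t / (m + ½) = 1926 / (m + ½) nm.
m=2: 771 nm (IR); m=3: 550 nm (visible); m=4: 428 nm (visible); m=5: 350 nm (UV).

2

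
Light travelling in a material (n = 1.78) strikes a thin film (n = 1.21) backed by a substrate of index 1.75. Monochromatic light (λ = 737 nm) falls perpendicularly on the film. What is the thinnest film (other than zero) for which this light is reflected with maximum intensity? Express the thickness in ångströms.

Ray reflecting at the top interface goes from n = 1.78 toward n = 1.21: no phase shift.
At the lower boundary (n = 1.21 to n = 1.75) the reflected ray undergoes a half-wave phase shift.
Exactly one π shift → a net half-wave offset.
With one net inversion, constructive interference in reflection requires 2 n t = (m + ½) λ.
Minimum at m = 0: t = λ / (4 n) = 737 / (4 × 1.21) = 152 nm.

1523 Å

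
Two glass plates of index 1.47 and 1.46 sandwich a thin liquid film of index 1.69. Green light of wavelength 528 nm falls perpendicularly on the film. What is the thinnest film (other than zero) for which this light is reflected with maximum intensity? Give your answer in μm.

Ray reflecting at the top interface goes from n = 1.47 toward n = 1.69: a half-wave phase shift.
At the lower boundary (n = 1.69 to n = 1.46) the reflected ray undergoes no phase shift.
Net: one phase inversion between the two reflected rays.
So the condition for constructive reflection is 2 n t = (m + ½) λ.
Minimum at m = 0: t = λ / (4 n) = 528 / (4 × 1.69) = 78.1 nm.

0.0781 μm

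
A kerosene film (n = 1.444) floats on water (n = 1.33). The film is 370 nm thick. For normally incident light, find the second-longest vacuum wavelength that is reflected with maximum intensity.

712 nm

At the upper boundary (n = 1.0 to n = 1.444) the reflected ray undergoes a half-wave phase shift.
At the lower boundary (n = 1.444 to n = 1.33) the reflected ray undergoes no phase shift.
The two reflections differ by half a wavelength.
With one net inversion, constructive interference in reflection requires 2 n t = (m + ½) λ.
λ = 2 n t / (m + ½). The second-longest wavelength is m = 1: λ = 2 × 1.444 × 370 / 1.50 = 712 nm.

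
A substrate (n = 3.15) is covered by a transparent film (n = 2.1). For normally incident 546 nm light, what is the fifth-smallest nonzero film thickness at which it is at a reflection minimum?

Ray reflecting at the top interface goes from n = 1.0 toward n = 2.1: a half-wave phase shift.
Bottom surface (2.1 → 3.15): reflection off a higher-index medium gives a half-wave phase shift.
The two reflections carry the same phase change, so no net offset.
With no net inversion, destructive interference in reflection requires 2 n t = (m + ½) λ.
The fifth-smallest nonzero thickness corresponds to m = 4: t = (m + ½) λ / (2 n) = 4.50 × 546 / (2 × 2.1) = 585 nm.

585 nm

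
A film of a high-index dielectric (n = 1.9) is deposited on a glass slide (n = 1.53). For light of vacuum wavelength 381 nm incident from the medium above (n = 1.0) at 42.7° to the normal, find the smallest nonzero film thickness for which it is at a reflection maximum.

Top surface (1.0 → 1.9): reflection off a higher-index medium gives a half-wave phase shift.
Bottom surface (1.9 → 1.53): reflection off a lower-index medium gives no phase shift.
The two reflections differ by half a wavelength.
With one net inversion, constructive interference in reflection requires 2 n t cos θ_r = (m + ½) λ.
Snell's law: 1.0 sin 42.7° = 1.9 sin θ_r → sin θ_r = 0.357, cos θ_r = 0.934.
Minimum at m = 0: t = λ / (4 n cos θ_r) = 381 / (4 × 1.9 × 0.934) = 53.7 nm.

53.7 nm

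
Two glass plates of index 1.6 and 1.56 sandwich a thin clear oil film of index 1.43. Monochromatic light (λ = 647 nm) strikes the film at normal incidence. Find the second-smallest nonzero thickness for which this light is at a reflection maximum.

339 nm

Ray reflecting at the top interface goes from n = 1.6 toward n = 1.43: no phase shift.
At the lower boundary (n = 1.43 to n = 1.56) the reflected ray undergoes a half-wave phase shift.
Net: one phase inversion between the two reflected rays.
So the condition for constructive reflection is 2 n t = (m + ½) λ.
The second-smallest nonzero thickness corresponds to m = 1: t = (m + ½) λ / (2 n) = 1.50 × 647 / (2 × 1.43) = 339 nm.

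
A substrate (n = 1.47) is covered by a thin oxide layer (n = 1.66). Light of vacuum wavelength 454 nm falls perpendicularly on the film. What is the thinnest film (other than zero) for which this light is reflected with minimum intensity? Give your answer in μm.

Top surface (1.0 → 1.66): reflection off a higher-index medium gives a half-wave phase shift.
Bottom surface (1.66 → 1.47): reflection off a lower-index medium gives no phase shift.
The two reflections differ by half a wavelength.
So the condition for destructive reflection is 2 n t = m λ.
Minimum nonzero at m = 1: t = λ / (2 n) = 454 / (2 × 1.66) = 137 nm.

0.137 μm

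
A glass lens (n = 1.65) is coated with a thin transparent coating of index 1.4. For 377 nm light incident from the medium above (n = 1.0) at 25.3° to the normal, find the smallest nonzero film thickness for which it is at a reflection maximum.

Ray reflecting at the top interface goes from n = 1.0 toward n = 1.4: a half-wave phase shift.
At the lower boundary (n = 1.4 to n = 1.65) the reflected ray undergoes a half-wave phase shift.
Net: no relative phase inversion (both shifts match).
So the condition for constructive reflection is 2 n t cos θ_r = m λ.
Snell's law: 1.0 sin 25.3° = 1.4 sin θ_r → sin θ_r = 0.305, cos θ_r = 0.952.
Minimum nonzero at m = 1: t = λ / (2 n cos θ_r) = 377 / (2 × 1.4 × 0.952) = 141 nm.

141 nm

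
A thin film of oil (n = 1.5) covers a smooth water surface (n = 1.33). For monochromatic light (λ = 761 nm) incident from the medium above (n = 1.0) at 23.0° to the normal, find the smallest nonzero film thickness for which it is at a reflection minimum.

263 nm

At the upper boundary (n = 1.0 to n = 1.5) the reflected ray undergoes a half-wave phase shift.
Ray reflecting at the bottom interface goes from n = 1.5 toward n = 1.33: no phase shift.
Exactly one π shift → a net half-wave offset.
For weak reflection here: 2 n t cos θ_r = m λ.
Snell's law: 1.0 sin 23.0° = 1.5 sin θ_r → sin θ_r = 0.260, cos θ_r = 0.965.
Minimum nonzero at m = 1: t = λ / (2 n cos θ_r) = 761 / (2 × 1.5 × 0.965) = 263 nm.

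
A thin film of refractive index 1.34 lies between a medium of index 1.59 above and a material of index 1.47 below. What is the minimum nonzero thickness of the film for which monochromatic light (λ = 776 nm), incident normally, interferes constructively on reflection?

145 nm

At the upper boundary (n = 1.59 to n = 1.34) the reflected ray undergoes no phase shift.
Bottom surface (1.34 → 1.47): reflection off a higher-index medium gives a half-wave phase shift.
The two reflections differ by half a wavelength.
With one net inversion, constructive interference in reflection requires 2 n t = (m + ½) λ.
Minimum at m = 0: t = λ / (4 n) = 776 / (4 × 1.34) = 145 nm.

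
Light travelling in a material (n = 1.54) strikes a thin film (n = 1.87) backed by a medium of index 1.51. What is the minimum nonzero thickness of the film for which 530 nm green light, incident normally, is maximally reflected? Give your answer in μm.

0.0709 μm

At the upper boundary (n = 1.54 to n = 1.87) the reflected ray undergoes a half-wave phase shift.
At the lower boundary (n = 1.87 to n = 1.51) the reflected ray undergoes no phase shift.
Net: one phase inversion between the two reflected rays.
So the condition for constructive reflection is 2 n t = (m + ½) λ.
Minimum at m = 0: t = λ / (4 n) = 530 / (4 × 1.87) = 70.9 nm.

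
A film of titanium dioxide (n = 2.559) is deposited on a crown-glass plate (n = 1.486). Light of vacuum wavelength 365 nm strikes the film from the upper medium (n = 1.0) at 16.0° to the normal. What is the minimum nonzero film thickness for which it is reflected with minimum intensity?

71.7 nm

At the upper boundary (n = 1.0 to n = 2.559) the reflected ray undergoes a half-wave phase shift.
At the lower boundary (n = 2.559 to n = 1.486) the reflected ray undergoes no phase shift.
The two reflections differ by half a wavelength.
For minimum reflection here: 2 n t cos θ_r = m λ.
Snell's law: 1.0 sin 16.0° = 2.559 sin θ_r → sin θ_r = 0.108, cos θ_r = 0.994.
Minimum nonzero at m = 1: t = λ / (2 n cos θ_r) = 365 / (2 × 2.559 × 0.994) = 71.7 nm.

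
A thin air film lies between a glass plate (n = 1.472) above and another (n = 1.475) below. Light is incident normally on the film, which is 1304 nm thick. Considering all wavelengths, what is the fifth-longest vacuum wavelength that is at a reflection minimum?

At the upper boundary (n = 1.472 to n = 1.0) the reflected ray undergoes no phase shift.
Bottom surface (1.0 → 1.475): reflection off a higher-index medium gives a half-wave phase shift.
Net: one phase inversion between the two reflected rays.
For dark reflection here: 2 n t = m λ.
λ = 2 n t / m. The fifth-longest wavelength is m = 5: λ = 2 × 1.0 × 1304 / 5.00 = 522 nm.

522 nm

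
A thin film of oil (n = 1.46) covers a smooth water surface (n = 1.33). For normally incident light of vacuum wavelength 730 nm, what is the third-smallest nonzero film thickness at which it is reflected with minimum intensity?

750 nm

At the upper boundary (n = 1.0 to n = 1.46) the reflected ray undergoes a half-wave phase shift.
Ray reflecting at the bottom interface goes from n = 1.46 toward n = 1.33: no phase shift.
The two reflections differ by half a wavelength.
With one net inversion, destructive interference in reflection requires 2 n t = m λ.
The third-smallest nonzero thickness corresponds to m = 3: t = m λ / (2 n) = 3.00 × 730 / (2 × 1.46) = 750 nm.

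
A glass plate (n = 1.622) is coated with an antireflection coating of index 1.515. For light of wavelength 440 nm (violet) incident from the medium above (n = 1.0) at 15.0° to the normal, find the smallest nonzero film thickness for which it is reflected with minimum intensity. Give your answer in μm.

0.0737 μm

At the upper boundary (n = 1.0 to n = 1.515) the reflected ray undergoes a half-wave phase shift.
Bottom surface (1.515 → 1.622): reflection off a higher-index medium gives a half-wave phase shift.
Zero or two π shifts → no net half-wave offset.
With no net inversion, destructive interference in reflection requires 2 n t cos θ_r = (m + ½) λ.
Snell's law: 1.0 sin 15.0° = 1.515 sin θ_r → sin θ_r = 0.171, cos θ_r = 0.985.
Minimum at m = 0: t = λ / (4 n cos θ_r) = 440 / (4 × 1.515 × 0.985) = 73.7 nm.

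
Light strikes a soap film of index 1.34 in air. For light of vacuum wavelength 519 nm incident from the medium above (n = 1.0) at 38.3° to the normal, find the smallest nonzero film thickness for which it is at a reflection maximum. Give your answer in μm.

0.109 μm

Top surface (1.0 → 1.34): reflection off a higher-index medium gives a half-wave phase shift.
At the lower boundary (n = 1.34 to n = 1.0) the reflected ray undergoes no phase shift.
Exactly one π shift → a net half-wave offset.
With one net inversion, constructive interference in reflection requires 2 n t cos θ_r = (m + ½) λ.
Snell's law: 1.0 sin 38.3° = 1.34 sin θ_r → sin θ_r = 0.463, cos θ_r = 0.887.
Minimum at m = 0: t = λ / (4 n cos θ_r) = 519 / (4 × 1.34 × 0.887) = 109 nm.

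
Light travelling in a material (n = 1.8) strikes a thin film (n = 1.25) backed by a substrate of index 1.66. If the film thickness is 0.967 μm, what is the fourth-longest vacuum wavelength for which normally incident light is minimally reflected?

At the upper boundary (n = 1.8 to n = 1.25) the reflected ray undergoes no phase shift.
Bottom surface (1.25 → 1.66): reflection off a higher-index medium gives a half-wave phase shift.
The two reflections differ by half a wavelength.
So the condition for destructive reflection is 2 n t = m λ.
λ = 2 n t / m. The fourth-longest wavelength is m = 4: λ = 2 × 1.25 × 967 / 4.00 = 604 nm.

604 nm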